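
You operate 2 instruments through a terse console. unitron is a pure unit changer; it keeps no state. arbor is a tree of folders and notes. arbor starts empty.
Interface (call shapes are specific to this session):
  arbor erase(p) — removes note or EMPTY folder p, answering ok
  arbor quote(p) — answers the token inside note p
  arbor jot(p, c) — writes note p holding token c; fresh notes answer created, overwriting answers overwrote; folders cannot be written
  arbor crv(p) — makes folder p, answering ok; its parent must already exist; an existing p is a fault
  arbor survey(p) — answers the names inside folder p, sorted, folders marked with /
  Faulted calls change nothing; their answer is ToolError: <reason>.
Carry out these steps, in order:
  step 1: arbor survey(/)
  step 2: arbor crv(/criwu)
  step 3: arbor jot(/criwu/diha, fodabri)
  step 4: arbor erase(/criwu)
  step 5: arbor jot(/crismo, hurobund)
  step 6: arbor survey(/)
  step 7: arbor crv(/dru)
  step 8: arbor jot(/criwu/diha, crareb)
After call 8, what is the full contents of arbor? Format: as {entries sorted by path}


! arbor survey(p='/') => []
! arbor crv(p='/criwu') => ok
! arbor jot(p='/criwu/diha', c='fodabri') => created
! arbor erase(p='/criwu') => ToolError: not empty
! arbor jot(p='/crismo', c='hurobund') => created
! arbor survey(p='/') => [crismo, criwu/]
! arbor crv(p='/dru') => ok
! arbor jot(p='/criwu/diha', c='crareb') => overwrote

Answer: {crismo=hurobund, criwu/, criwu/diha=crareb, dru/}


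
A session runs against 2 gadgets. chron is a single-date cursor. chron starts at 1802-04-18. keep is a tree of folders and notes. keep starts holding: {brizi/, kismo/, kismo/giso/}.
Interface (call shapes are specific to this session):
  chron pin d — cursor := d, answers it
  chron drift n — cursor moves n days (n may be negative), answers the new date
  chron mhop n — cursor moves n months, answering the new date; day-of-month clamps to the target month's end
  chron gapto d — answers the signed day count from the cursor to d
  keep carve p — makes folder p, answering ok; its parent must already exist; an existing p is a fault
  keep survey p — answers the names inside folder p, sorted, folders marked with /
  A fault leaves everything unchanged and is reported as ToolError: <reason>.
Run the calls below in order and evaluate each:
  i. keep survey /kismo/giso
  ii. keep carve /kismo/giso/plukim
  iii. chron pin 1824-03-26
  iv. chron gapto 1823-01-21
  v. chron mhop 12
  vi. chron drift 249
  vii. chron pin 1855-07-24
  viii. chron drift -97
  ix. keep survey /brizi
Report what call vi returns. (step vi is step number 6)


Answer: 1825-11-30

Derivation:
$ keep survey p: /kismo/giso
  []
$ keep carve p: /kismo/giso/plukim
  ok
$ chron pin d: 1824-03-26
  1824-03-26
$ chron gapto d: 1823-01-21
  -430
$ chron mhop n: 12
  1825-03-26
$ chron drift n: 249
  1825-11-30
$ chron pin d: 1855-07-24
  1855-07-24
$ chron drift n: -97
  1855-04-18
$ keep survey p: /brizi
  []


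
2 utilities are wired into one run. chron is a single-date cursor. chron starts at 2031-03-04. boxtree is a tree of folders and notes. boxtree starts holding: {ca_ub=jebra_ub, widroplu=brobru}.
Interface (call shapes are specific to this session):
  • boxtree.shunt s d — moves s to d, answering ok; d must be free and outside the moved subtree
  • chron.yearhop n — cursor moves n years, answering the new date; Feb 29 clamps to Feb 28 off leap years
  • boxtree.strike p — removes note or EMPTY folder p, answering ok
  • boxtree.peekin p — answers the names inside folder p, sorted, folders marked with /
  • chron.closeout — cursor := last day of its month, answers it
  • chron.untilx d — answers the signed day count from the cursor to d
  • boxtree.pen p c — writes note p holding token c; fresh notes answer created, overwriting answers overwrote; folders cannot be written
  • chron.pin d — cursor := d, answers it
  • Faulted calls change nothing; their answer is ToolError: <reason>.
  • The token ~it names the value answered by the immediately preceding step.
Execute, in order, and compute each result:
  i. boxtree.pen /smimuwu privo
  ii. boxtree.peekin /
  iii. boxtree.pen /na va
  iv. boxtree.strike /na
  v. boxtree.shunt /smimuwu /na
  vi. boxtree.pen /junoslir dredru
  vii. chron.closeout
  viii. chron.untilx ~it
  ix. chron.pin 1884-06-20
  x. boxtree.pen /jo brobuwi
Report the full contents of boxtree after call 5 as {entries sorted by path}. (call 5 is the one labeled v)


% boxtree.pen /smimuwu privo
= created
% boxtree.peekin /
= [ca_ub, smimuwu, widroplu]
% boxtree.pen /na va
= created
% boxtree.strike /na
= ok
% boxtree.shunt /smimuwu /na
= ok
% boxtree.pen /junoslir dredru
= created
% chron.closeout
= 2031-03-31
% chron.untilx ~it
= 0
% chron.pin 1884-06-20
= 1884-06-20
% boxtree.pen /jo brobuwi
= created

Answer: {ca_ub=jebra_ub, na=privo, widroplu=brobru}


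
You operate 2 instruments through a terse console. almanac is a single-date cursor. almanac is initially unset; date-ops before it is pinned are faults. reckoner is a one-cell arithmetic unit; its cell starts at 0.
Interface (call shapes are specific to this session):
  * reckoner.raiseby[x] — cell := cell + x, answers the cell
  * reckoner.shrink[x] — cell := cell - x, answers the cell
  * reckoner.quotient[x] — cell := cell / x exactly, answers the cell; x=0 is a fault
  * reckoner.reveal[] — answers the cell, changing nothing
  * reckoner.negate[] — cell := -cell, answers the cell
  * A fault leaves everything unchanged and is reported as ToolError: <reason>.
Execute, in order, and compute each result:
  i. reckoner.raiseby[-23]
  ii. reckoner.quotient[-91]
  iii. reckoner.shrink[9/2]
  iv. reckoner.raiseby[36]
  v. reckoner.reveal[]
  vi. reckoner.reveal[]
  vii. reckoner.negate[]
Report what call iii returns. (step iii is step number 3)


Answer: -773/182

Derivation:
[in] reckoner.raiseby x→-23
  -23
[in] reckoner.quotient x→-91
  23/91
[in] reckoner.shrink x→9/2
  -773/182
[in] reckoner.raiseby x→36
  5779/182
[in] reckoner.reveal
  5779/182
[in] reckoner.reveal
  5779/182
[in] reckoner.negate
  -5779/182


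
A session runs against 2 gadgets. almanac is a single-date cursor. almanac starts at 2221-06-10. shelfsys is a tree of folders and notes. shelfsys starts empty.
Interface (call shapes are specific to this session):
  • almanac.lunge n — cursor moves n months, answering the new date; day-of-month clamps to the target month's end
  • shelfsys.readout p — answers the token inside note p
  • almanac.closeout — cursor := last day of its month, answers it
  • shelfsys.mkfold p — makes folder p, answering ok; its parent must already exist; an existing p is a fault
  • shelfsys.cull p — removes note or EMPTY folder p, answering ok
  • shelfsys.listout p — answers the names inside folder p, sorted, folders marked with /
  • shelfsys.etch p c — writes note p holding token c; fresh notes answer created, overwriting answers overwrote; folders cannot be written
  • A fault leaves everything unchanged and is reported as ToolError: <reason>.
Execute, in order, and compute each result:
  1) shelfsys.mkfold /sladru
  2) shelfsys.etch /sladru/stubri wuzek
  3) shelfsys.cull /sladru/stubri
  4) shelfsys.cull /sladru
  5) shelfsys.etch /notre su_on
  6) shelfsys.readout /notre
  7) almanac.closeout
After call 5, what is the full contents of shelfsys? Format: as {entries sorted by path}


Answer: {notre=su_on}

Derivation:
;; shelfsys.mkfold(p=/sladru) ~> ok
;; shelfsys.etch(p=/sladru/stubri, c=wuzek) ~> created
;; shelfsys.cull(p=/sladru/stubri) ~> ok
;; shelfsys.cull(p=/sladru) ~> ok
;; shelfsys.etch(p=/notre, c=su_on) ~> created
;; shelfsys.readout(p=/notre) ~> su_on
;; almanac.closeout() ~> 2221-06-30


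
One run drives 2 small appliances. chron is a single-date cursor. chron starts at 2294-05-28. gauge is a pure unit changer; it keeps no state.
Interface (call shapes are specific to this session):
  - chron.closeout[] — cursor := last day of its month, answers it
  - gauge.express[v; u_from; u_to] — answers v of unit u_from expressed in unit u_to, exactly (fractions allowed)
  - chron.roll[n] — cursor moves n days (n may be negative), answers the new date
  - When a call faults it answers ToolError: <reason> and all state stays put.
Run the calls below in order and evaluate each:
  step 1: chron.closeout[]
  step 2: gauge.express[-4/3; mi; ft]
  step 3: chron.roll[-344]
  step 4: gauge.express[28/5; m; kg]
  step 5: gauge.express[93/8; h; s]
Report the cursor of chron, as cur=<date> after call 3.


Now I run closeout, giving 2294-05-31.
I call express using v: -4/3, u_from: mi, u_to: ft, and get -7040.
Using roll using n: -344, and see 2293-06-21.
I try express using v: 28/5, u_from: m, u_to: kg, and get ToolError: incompatible units.
Using express using v: 93/8, u_from: h, u_to: s, yielding 41850.

Answer: cur=2293-06-21


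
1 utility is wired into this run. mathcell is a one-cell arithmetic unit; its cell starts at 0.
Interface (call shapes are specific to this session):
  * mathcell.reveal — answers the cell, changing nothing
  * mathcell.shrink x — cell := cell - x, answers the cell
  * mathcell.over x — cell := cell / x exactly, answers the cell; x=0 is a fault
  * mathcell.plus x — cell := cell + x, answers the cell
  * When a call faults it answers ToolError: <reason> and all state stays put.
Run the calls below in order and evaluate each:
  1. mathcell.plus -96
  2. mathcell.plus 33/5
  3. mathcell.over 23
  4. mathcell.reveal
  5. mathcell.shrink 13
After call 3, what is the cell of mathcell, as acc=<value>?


>> mathcell.plus(x→-96)
<< -96
>> mathcell.plus(x→33/5)
<< -447/5
>> mathcell.over(x→23)
<< -447/115
>> mathcell.reveal()
<< -447/115
>> mathcell.shrink(x→13)
<< -1942/115

Answer: acc=-447/115


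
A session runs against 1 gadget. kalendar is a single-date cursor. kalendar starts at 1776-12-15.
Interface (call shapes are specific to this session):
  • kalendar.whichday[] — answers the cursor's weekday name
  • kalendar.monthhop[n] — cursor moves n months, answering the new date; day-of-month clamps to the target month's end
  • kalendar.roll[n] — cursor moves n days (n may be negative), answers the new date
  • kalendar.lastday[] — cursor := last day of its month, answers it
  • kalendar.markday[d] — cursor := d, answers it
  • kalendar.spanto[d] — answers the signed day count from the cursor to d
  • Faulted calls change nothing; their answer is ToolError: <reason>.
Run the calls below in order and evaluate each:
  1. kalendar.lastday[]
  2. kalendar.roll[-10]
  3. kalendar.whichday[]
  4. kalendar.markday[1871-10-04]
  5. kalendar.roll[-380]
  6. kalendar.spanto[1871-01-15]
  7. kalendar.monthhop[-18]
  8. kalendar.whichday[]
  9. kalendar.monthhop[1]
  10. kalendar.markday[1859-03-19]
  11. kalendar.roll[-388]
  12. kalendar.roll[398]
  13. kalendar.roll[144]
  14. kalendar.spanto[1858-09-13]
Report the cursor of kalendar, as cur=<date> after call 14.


[in] lastday
:: 1776-12-31
[in] roll -10
:: 1776-12-21
[in] whichday
:: Saturday
[in] markday 1871-10-04
:: 1871-10-04
[in] roll -380
:: 1870-09-19
[in] spanto 1871-01-15
:: 118
[in] monthhop -18
:: 1869-03-19
[in] whichday
:: Friday
[in] monthhop 1
:: 1869-04-19
[in] markday 1859-03-19
:: 1859-03-19
[in] roll -388
:: 1858-02-24
[in] roll 398
:: 1859-03-29
[in] roll 144
:: 1859-08-20
[in] spanto 1858-09-13
:: -341

Answer: cur=1859-08-20


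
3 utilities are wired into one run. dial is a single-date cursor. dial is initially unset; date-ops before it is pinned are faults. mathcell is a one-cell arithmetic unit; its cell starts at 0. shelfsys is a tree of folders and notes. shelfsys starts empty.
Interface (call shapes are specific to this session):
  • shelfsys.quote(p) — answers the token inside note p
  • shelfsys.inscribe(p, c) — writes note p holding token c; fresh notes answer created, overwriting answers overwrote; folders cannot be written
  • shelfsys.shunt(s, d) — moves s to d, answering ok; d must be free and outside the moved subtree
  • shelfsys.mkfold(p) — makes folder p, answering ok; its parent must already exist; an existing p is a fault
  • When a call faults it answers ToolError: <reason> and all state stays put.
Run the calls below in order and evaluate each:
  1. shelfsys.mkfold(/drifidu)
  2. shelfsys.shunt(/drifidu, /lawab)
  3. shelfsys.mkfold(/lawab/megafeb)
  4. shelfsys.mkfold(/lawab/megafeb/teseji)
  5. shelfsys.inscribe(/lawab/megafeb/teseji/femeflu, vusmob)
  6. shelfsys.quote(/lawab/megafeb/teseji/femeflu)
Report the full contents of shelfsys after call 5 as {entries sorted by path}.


Answer: {lawab/, lawab/megafeb/, lawab/megafeb/teseji/, lawab/megafeb/teseji/femeflu=vusmob}

Derivation:
% shelfsys.mkfold p=/drifidu
:: ok
% shelfsys.shunt s=/drifidu d=/lawab
:: ok
% shelfsys.mkfold p=/lawab/megafeb
:: ok
% shelfsys.mkfold p=/lawab/megafeb/teseji
:: ok
% shelfsys.inscribe p=/lawab/megafeb/teseji/femeflu c=vusmob
:: created
% shelfsys.quote p=/lawab/megafeb/teseji/femeflu
:: vusmob


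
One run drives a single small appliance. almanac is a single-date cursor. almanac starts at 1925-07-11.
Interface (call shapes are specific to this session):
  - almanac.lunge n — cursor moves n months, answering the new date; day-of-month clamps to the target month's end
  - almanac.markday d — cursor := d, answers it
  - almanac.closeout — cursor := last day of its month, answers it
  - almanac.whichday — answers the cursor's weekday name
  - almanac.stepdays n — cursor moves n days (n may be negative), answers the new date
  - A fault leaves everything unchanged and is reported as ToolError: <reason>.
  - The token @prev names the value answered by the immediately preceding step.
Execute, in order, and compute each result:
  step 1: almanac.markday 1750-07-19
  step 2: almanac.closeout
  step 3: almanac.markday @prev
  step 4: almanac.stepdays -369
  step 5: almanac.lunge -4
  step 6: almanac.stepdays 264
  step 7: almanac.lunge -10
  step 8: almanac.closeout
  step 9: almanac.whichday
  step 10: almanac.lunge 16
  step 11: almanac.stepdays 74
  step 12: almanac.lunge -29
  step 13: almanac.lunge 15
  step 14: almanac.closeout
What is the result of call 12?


Answer: 1748-04-10

Derivation:
// 1. almanac.markday(d='1750-07-19') == 1750-07-19
// 2. almanac.closeout() == 1750-07-31
// 3. almanac.markday(d='@prev') == 1750-07-31
// 4. almanac.stepdays(n='-369') == 1749-07-27
// 5. almanac.lunge(n='-4') == 1749-03-27
// 6. almanac.stepdays(n='264') == 1749-12-16
// 7. almanac.lunge(n='-10') == 1749-02-16
// 8. almanac.closeout() == 1749-02-28
// 9. almanac.whichday() == Friday
// 10. almanac.lunge(n='16') == 1750-06-28
// 11. almanac.stepdays(n='74') == 1750-09-10
// 12. almanac.lunge(n='-29') == 1748-04-10
// 13. almanac.lunge(n='15') == 1749-07-10
// 14. almanac.closeout() == 1749-07-31


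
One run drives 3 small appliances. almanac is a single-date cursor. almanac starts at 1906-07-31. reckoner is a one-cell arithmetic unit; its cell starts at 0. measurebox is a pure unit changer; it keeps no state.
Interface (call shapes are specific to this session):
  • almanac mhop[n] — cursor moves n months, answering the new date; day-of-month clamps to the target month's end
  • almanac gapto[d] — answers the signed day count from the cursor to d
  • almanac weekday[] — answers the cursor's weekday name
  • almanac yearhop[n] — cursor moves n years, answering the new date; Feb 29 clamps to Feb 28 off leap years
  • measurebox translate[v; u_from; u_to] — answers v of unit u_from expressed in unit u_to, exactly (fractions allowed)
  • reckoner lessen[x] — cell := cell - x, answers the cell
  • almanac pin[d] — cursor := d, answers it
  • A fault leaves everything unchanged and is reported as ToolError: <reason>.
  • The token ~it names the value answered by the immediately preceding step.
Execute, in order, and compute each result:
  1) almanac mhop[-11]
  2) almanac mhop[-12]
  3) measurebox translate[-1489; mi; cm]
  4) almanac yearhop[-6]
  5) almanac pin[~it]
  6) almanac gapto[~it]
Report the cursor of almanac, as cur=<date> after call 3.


==> almanac mhop(n: -11)
<== 1905-08-31
==> almanac mhop(n: -12)
<== 1904-08-31
==> measurebox translate(v: -1489, u_from: mi, u_to: cm)
<== -1198156608/5
==> almanac yearhop(n: -6)
<== 1898-08-31
==> almanac pin(d: ~it)
<== 1898-08-31
==> almanac gapto(d: ~it)
<== 0

Answer: cur=1904-08-31


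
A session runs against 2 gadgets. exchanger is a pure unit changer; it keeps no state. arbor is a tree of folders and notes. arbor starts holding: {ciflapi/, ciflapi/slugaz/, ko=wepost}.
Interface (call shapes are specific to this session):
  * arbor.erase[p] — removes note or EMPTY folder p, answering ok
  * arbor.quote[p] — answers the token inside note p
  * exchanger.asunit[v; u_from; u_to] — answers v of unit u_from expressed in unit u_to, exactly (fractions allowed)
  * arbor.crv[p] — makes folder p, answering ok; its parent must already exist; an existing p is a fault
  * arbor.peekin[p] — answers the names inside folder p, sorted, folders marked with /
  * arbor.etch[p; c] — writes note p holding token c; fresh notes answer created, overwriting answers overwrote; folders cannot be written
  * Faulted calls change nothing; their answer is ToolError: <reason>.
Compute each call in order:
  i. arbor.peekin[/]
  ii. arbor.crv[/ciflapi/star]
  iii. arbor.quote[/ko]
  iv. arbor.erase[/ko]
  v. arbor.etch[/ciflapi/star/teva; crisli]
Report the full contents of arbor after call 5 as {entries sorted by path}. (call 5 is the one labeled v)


Now I run arbor.peekin using p=/, and see [ciflapi/, ko].
Then arbor.crv using p=/ciflapi/star, and get ok.
Now I run arbor.quote using p=/ko, — result: wepost.
Now I run arbor.erase using p=/ko, giving ok.
Now I run arbor.etch using p=/ciflapi/star/teva, c=crisli, — result: created.

Answer: {ciflapi/, ciflapi/slugaz/, ciflapi/star/, ciflapi/star/teva=crisli}


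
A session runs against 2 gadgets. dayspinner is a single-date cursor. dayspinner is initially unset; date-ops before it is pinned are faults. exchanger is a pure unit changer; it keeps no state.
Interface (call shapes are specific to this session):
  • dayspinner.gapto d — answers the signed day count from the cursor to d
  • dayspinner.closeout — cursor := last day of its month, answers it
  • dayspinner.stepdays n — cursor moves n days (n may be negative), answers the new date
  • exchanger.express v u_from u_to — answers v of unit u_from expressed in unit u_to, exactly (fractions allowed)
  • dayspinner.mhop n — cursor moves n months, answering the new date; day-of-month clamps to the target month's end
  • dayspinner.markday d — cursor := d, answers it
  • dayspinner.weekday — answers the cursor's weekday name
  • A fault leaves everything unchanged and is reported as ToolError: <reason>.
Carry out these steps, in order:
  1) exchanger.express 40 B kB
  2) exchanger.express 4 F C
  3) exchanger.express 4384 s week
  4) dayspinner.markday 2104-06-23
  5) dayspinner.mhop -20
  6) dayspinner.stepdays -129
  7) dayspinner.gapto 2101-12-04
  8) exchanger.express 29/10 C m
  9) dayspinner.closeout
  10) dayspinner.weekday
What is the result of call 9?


Answer: 2102-06-30

Derivation:
I invoke exchanger.express on v='40', u_from='B', u_to='kB', and see 1/25.
Next I call exchanger.express on v='4', u_from='F', u_to='C', which returns -140/9.
I use exchanger.express on v='4384', u_from='s', u_to='week', giving 137/18900.
I invoke dayspinner.markday on d='2104-06-23', — result: 2104-06-23.
Next I call dayspinner.mhop on n='-20': 2102-10-23.
Using dayspinner.stepdays on n='-129', → 2102-06-16.
Then dayspinner.gapto on d='2101-12-04', and see -194.
I invoke exchanger.express on v='29/10', u_from='C', u_to='m', → ToolError: incompatible units.
Using dayspinner.closeout(), — result: 2102-06-30.
I run dayspinner.weekday(): Friday.


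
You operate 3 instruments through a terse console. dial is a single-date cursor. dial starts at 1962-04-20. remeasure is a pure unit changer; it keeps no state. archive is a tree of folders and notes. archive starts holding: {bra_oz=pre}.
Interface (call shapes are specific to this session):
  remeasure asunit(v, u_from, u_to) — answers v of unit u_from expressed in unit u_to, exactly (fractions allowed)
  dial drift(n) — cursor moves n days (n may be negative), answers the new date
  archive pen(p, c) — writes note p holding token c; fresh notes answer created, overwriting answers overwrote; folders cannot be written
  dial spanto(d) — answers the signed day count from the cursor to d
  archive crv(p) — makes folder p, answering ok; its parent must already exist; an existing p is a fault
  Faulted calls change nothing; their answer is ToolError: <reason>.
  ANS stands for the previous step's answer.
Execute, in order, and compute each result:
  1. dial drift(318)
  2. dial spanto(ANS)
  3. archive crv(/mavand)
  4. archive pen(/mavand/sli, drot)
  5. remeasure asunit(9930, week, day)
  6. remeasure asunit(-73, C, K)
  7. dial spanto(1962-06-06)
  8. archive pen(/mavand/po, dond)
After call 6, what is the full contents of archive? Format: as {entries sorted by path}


Step: dial drift[n='318']
Result: 1963-03-04
Step: dial spanto[d='ANS']
Result: 0
Step: archive crv[p='/mavand']
Result: ok
Step: archive pen[p='/mavand/sli'; c='drot']
Result: created
Step: remeasure asunit[v='9930'; u_from='week'; u_to='day']
Result: 69510
Step: remeasure asunit[v='-73'; u_from='C'; u_to='K']
Result: 4003/20
Step: dial spanto[d='1962-06-06']
Result: -271
Step: archive pen[p='/mavand/po'; c='dond']
Result: created

Answer: {bra_oz=pre, mavand/, mavand/sli=drot}


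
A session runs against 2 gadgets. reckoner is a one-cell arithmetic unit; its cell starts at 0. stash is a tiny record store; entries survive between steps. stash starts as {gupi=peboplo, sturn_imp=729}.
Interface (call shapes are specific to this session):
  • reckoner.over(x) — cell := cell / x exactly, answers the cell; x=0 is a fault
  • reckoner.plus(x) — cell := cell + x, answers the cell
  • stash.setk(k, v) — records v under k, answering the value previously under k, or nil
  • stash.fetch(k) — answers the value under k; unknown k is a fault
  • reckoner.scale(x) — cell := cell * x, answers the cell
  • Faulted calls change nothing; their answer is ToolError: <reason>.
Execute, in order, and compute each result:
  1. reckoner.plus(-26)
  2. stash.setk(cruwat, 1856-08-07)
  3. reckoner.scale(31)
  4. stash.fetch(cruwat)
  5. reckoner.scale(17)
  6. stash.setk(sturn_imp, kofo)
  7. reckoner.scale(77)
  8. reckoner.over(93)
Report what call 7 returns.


Answer: -1055054

Derivation:
Act: plus[x: -26]
Obs: -26
Act: setk[k: cruwat; v: 1856-08-07]
Obs: nil
Act: scale[x: 31]
Obs: -806
Act: fetch[k: cruwat]
Obs: 1856-08-07
Act: scale[x: 17]
Obs: -13702
Act: setk[k: sturn_imp; v: kofo]
Obs: 729
Act: scale[x: 77]
Obs: -1055054
Act: over[x: 93]
Obs: -34034/3


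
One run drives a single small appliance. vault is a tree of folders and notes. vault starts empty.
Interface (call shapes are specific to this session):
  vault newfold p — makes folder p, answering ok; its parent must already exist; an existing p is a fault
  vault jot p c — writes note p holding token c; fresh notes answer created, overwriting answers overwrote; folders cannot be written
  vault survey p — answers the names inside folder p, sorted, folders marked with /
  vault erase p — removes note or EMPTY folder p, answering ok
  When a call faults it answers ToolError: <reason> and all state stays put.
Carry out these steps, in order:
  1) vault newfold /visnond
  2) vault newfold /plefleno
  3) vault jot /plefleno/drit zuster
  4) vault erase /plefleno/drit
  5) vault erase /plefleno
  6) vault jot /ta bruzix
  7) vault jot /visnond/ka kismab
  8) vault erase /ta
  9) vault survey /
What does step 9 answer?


Answer: [visnond/]

Derivation:
Next I call vault newfold passing p=/visnond, yielding ok.
Using vault newfold passing p=/plefleno, and see ok.
I invoke vault jot passing p=/plefleno/drit, c=zuster, which returns created.
I call vault erase passing p=/plefleno/drit, — result: ok.
Using vault erase passing p=/plefleno, giving ok.
Now I run vault jot passing p=/ta, c=bruzix, which returns created.
I use vault jot passing p=/visnond/ka, c=kismab, and observe created.
I try vault erase passing p=/ta, yielding ok.
I run vault survey passing p=/, which returns [visnond/].


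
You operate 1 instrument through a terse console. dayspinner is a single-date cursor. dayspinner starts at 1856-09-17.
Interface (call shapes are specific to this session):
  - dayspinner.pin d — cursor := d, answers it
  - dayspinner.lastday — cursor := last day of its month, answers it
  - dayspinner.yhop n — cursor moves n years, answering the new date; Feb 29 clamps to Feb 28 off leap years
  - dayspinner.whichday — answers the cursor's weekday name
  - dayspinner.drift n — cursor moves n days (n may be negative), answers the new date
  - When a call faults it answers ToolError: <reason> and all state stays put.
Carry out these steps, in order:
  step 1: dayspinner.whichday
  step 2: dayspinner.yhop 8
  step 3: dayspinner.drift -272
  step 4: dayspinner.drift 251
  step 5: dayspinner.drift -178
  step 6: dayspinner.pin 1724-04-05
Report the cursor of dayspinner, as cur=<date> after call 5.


Answer: cur=1864-03-02

Derivation:
% dayspinner.whichday() : Wednesday
% dayspinner.yhop(n='8') : 1864-09-17
% dayspinner.drift(n='-272') : 1863-12-20
% dayspinner.drift(n='251') : 1864-08-27
% dayspinner.drift(n='-178') : 1864-03-02
% dayspinner.pin(d='1724-04-05') : 1724-04-05


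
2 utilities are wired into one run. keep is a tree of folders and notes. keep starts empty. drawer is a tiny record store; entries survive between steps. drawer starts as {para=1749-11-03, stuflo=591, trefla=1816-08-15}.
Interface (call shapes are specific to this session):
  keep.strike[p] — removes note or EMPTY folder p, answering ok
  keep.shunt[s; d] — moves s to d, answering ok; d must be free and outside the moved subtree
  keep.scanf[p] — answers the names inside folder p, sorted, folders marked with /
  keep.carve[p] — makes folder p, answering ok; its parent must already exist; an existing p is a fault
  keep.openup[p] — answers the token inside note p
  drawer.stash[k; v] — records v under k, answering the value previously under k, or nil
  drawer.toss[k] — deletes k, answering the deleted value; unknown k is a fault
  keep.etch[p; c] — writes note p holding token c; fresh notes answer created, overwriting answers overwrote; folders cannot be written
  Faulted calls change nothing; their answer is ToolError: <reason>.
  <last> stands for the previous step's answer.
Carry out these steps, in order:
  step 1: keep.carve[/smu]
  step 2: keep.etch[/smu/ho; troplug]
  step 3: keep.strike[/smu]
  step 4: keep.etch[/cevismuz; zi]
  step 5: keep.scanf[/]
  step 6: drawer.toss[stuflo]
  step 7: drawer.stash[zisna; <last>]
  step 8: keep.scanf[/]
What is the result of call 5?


Answer: [cevismuz, smu/]

Derivation:
~$ keep.carve p→/smu
[out] ok
~$ keep.etch p→/smu/ho c→troplug
[out] created
~$ keep.strike p→/smu
[out] ToolError: not empty
~$ keep.etch p→/cevismuz c→zi
[out] created
~$ keep.scanf p→/
[out] [cevismuz, smu/]
~$ drawer.toss k→stuflo
[out] 591
~$ drawer.stash k→zisna v→<last>
[out] nil
~$ keep.scanf p→/
[out] [cevismuz, smu/]


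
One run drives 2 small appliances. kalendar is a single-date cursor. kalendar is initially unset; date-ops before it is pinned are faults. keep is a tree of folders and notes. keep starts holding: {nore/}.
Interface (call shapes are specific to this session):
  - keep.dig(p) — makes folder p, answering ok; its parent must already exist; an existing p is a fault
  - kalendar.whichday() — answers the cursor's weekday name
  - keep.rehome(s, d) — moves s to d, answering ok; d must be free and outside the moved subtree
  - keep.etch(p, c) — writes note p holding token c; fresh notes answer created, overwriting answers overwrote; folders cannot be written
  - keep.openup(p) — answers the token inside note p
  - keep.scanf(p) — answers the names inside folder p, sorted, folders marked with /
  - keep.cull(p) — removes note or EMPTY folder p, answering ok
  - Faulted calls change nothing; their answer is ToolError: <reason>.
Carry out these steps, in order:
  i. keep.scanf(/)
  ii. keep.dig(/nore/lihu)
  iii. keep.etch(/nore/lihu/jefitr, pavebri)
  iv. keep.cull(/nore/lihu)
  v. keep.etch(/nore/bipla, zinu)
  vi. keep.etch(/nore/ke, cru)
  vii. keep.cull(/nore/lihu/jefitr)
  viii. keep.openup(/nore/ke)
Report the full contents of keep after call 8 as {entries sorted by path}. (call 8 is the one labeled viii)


Answer: {nore/, nore/bipla=zinu, nore/ke=cru, nore/lihu/}

Derivation:
I invoke keep.scanf using /: [nore/].
I run keep.dig using /nore/lihu, — result: ok.
Now I run keep.etch using /nore/lihu/jefitr, pavebri, and see created.
I invoke keep.cull using /nore/lihu, which returns ToolError: not empty.
Now I run keep.etch using /nore/bipla, zinu, → created.
Invoking keep.etch using /nore/ke, cru, and observe created.
I try keep.cull using /nore/lihu/jefitr: ok.
I run keep.openup using /nore/ke, giving cru.


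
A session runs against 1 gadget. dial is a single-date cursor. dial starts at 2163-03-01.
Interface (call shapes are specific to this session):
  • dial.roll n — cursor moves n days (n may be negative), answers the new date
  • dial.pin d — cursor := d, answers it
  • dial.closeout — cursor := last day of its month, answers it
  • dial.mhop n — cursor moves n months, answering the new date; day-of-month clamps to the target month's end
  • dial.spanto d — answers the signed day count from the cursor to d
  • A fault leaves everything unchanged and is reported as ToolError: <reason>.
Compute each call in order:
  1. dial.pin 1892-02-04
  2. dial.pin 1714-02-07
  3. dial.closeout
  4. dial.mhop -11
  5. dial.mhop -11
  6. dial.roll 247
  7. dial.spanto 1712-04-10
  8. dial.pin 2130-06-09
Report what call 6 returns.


Do: pin[d='1892-02-04']
See: 1892-02-04
Do: pin[d='1714-02-07']
See: 1714-02-07
Do: closeout[]
See: 1714-02-28
Do: mhop[n='-11']
See: 1713-03-28
Do: mhop[n='-11']
See: 1712-04-28
Do: roll[n='247']
See: 1712-12-31
Do: spanto[d='1712-04-10']
See: -265
Do: pin[d='2130-06-09']
See: 2130-06-09

Answer: 1712-12-31


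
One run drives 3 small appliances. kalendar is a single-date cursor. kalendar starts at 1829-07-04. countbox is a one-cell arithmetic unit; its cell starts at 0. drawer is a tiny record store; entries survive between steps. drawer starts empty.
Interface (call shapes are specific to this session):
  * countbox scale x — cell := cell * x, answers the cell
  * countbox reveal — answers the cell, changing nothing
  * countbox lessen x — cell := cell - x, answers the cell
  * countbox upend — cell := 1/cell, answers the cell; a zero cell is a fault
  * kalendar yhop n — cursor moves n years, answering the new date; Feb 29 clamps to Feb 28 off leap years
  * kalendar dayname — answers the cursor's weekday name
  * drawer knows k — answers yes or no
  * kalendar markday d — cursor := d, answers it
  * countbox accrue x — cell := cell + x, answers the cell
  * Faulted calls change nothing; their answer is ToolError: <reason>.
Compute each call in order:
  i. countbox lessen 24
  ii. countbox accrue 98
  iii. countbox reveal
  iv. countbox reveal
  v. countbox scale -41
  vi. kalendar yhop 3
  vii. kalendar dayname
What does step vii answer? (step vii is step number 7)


~$ countbox lessen x=24
  -24
~$ countbox accrue x=98
  74
~$ countbox reveal
  74
~$ countbox reveal
  74
~$ countbox scale x=-41
  -3034
~$ kalendar yhop n=3
  1832-07-04
~$ kalendar dayname
  Wednesday

Answer: Wednesday


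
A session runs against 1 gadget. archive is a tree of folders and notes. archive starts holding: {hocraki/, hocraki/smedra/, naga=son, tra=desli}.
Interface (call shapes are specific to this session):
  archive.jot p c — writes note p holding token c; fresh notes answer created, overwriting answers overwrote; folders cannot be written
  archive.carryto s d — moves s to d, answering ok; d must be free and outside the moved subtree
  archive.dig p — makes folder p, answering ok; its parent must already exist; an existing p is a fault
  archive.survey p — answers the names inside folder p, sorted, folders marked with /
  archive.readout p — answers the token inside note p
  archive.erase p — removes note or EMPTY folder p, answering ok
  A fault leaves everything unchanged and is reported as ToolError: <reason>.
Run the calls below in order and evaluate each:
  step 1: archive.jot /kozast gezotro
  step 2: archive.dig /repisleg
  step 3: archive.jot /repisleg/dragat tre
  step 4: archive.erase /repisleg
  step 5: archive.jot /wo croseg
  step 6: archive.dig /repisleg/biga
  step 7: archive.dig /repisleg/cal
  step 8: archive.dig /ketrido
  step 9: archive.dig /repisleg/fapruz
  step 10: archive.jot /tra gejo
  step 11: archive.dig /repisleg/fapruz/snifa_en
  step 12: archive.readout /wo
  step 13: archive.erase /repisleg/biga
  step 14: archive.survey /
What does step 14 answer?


[in] archive.jot p→/kozast c→gezotro
= created
[in] archive.dig p→/repisleg
= ok
[in] archive.jot p→/repisleg/dragat c→tre
= created
[in] archive.erase p→/repisleg
= ToolError: not empty
[in] archive.jot p→/wo c→croseg
= created
[in] archive.dig p→/repisleg/biga
= ok
[in] archive.dig p→/repisleg/cal
= ok
[in] archive.dig p→/ketrido
= ok
[in] archive.dig p→/repisleg/fapruz
= ok
[in] archive.jot p→/tra c→gejo
= overwrote
[in] archive.dig p→/repisleg/fapruz/snifa_en
= ok
[in] archive.readout p→/wo
= croseg
[in] archive.erase p→/repisleg/biga
= ok
[in] archive.survey p→/
= [hocraki/, ketrido/, kozast, naga, repisleg/, tra, wo]

Answer: [hocraki/, ketrido/, kozast, naga, repisleg/, tra, wo]


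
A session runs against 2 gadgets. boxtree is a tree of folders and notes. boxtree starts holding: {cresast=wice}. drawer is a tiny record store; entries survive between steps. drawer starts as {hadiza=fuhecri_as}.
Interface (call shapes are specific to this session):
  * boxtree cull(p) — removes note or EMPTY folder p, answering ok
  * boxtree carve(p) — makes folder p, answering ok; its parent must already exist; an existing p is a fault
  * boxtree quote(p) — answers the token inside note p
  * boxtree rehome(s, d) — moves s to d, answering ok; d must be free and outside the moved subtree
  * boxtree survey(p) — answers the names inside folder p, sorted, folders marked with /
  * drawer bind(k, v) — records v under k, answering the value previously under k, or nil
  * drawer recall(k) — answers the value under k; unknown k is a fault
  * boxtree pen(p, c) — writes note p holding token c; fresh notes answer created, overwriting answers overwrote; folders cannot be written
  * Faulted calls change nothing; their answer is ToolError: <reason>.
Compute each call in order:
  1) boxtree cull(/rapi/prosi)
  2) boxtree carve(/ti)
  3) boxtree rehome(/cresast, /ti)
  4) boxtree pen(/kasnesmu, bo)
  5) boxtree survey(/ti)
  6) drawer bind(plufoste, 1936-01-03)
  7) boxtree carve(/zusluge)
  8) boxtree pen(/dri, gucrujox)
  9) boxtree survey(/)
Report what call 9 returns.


I try boxtree cull passing /rapi/prosi, giving ToolError: not found.
I run boxtree carve passing /ti, and get ok.
I invoke boxtree rehome passing /cresast, /ti, which returns ToolError: exists.
Next I call boxtree pen passing /kasnesmu, bo, → created.
I invoke boxtree survey passing /ti, → [].
Next I call drawer bind passing plufoste, 1936-01-03, — result: nil.
Calling boxtree carve passing /zusluge, → ok.
Using boxtree pen passing /dri, gucrujox: created.
I call boxtree survey passing /, which returns [cresast, dri, kasnesmu, ti/, zusluge/].

Answer: [cresast, dri, kasnesmu, ti/, zusluge/]


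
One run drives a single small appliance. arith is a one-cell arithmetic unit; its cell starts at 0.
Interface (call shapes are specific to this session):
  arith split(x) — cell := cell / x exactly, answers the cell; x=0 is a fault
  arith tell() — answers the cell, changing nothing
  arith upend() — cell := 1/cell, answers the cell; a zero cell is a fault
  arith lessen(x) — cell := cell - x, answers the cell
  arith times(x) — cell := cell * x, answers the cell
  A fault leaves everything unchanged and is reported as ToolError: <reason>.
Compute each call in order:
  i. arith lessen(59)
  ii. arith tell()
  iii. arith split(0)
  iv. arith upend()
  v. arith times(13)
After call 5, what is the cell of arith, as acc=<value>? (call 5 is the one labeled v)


Answer: acc=-13/59

Derivation:
Do: arith lessen[59]
See: -59
Do: arith tell[]
See: -59
Do: arith split[0]
See: ToolError: division by zero
Do: arith upend[]
See: -1/59
Do: arith times[13]
See: -13/59


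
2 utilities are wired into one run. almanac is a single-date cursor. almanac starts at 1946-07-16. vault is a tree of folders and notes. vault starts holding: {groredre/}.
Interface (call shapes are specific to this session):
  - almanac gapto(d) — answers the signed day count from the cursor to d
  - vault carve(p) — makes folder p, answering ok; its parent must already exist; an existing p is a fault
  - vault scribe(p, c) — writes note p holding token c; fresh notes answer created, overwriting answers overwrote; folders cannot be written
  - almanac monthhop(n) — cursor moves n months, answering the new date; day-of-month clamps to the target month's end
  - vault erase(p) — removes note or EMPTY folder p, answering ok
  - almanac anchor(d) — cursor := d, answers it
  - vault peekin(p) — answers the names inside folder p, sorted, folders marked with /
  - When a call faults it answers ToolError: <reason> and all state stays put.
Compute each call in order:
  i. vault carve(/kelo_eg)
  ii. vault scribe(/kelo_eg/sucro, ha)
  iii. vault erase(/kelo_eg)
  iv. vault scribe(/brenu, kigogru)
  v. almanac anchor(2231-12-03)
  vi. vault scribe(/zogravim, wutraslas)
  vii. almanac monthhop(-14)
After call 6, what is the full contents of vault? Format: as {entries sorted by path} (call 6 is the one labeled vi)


Do: vault carve[/kelo_eg]
See: ok
Do: vault scribe[/kelo_eg/sucro; ha]
See: created
Do: vault erase[/kelo_eg]
See: ToolError: not empty
Do: vault scribe[/brenu; kigogru]
See: created
Do: almanac anchor[2231-12-03]
See: 2231-12-03
Do: vault scribe[/zogravim; wutraslas]
See: created
Do: almanac monthhop[-14]
See: 2230-10-03

Answer: {brenu=kigogru, groredre/, kelo_eg/, kelo_eg/sucro=ha, zogravim=wutraslas}


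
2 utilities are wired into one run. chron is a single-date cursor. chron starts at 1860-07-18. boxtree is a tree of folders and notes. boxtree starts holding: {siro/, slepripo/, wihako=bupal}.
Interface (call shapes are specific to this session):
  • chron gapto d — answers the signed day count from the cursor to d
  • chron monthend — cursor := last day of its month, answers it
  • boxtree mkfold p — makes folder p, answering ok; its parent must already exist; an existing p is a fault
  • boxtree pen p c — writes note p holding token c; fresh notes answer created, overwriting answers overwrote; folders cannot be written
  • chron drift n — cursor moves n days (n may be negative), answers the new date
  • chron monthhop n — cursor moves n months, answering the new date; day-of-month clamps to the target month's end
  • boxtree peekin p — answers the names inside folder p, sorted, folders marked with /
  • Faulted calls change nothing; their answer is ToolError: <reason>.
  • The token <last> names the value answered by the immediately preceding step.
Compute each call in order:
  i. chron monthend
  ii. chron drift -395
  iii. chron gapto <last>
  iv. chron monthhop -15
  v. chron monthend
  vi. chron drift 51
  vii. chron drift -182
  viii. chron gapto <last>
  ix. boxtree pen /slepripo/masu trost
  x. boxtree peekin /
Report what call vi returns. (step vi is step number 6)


Answer: 1858-06-20

Derivation:
% chron monthend
= 1860-07-31
% chron drift n=-395
= 1859-07-02
% chron gapto d=<last>
= 0
% chron monthhop n=-15
= 1858-04-02
% chron monthend
= 1858-04-30
% chron drift n=51
= 1858-06-20
% chron drift n=-182
= 1857-12-20
% chron gapto d=<last>
= 0
% boxtree pen p=/slepripo/masu c=trost
= created
% boxtree peekin p=/
= [siro/, slepripo/, wihako]
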